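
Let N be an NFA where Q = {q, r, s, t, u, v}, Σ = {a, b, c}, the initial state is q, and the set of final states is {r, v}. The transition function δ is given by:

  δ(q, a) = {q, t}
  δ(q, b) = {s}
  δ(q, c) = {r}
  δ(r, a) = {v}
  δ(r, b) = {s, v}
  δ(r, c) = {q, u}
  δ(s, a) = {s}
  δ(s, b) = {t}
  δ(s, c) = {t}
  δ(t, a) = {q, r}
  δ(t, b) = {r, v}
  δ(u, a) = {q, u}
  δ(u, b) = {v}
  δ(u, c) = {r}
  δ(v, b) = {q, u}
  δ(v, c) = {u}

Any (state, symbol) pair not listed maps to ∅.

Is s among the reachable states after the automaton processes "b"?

Start in {q}.
Read 'b': q→{s}; now {s}.
State s is in {s}.

Yes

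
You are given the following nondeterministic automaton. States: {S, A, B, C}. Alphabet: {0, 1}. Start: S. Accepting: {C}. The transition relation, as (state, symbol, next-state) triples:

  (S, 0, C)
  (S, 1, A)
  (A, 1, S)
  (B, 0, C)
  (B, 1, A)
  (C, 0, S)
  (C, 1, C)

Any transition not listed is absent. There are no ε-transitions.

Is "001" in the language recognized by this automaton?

Start in {S}.
Read '0': S→{C}; now {C}.
Read '0': C→{S}; now {S}.
Read '1': S→{A}; now {A}.
The final set {A} contains no accepting state.

No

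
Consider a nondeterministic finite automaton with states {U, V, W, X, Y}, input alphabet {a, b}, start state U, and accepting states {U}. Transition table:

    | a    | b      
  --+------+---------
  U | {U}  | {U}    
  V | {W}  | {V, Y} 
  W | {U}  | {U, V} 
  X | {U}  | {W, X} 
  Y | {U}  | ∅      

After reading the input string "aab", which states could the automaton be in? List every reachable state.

{U}

Start in {U}.
Read 'a': U→{U}; now {U}.
Read 'a': U→{U}; now {U}.
Read 'b': U→{U}; now {U}.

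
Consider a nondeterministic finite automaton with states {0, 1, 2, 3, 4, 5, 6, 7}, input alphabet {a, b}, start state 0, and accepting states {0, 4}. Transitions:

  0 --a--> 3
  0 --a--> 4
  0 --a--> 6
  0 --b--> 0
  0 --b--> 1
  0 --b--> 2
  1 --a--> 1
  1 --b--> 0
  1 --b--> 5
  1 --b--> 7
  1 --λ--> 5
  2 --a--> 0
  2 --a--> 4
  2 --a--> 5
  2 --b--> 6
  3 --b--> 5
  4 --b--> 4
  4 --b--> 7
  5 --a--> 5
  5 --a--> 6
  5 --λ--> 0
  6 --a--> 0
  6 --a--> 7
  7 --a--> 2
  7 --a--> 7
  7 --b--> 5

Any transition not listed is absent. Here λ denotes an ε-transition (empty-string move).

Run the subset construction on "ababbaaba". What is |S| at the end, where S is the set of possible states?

8

Start in {0}.
Read 'a': 0→{3, 4, 6}; now {3, 4, 6}.
Read 'b': 3→{5}, 4→{4, 7}, 6→∅; union {4, 5, 7}; ε-closure = {0, 4, 5, 7}.
Read 'a': 0→{3, 4, 6}, 4→∅, 5→{5, 6}, 7→{2, 7}; union {2, 3, 4, 5, 6, 7}; ε-closure = {0, 2, 3, 4, 5, 6, 7}.
Read 'b': 0→{0, 1, 2}, 2→{6}, 3→{5}, 4→{4, 7}, 5→∅, 6→∅, 7→{5}; now {0, 1, 2, 4, 5, 6, 7}.
Read 'b': 0→{0, 1, 2}, 1→{0, 5, 7}, 2→{6}, 4→{4, 7}, 5→∅, 6→∅, 7→{5}; now {0, 1, 2, 4, 5, 6, 7}.
Read 'a': 0→{3, 4, 6}, 1→{1}, 2→{0, 4, 5}, 4→∅, 5→{5, 6}, 6→{0, 7}, 7→{2, 7}; now {0, 1, 2, 3, 4, 5, 6, 7}.
Read 'a': 0→{3, 4, 6}, 1→{1}, 2→{0, 4, 5}, 3→∅, 4→∅, 5→{5, 6}, 6→{0, 7}, 7→{2, 7}; now {0, 1, 2, 3, 4, 5, 6, 7}.
Read 'b': 0→{0, 1, 2}, 1→{0, 5, 7}, 2→{6}, 3→{5}, 4→{4, 7}, 5→∅, 6→∅, 7→{5}; now {0, 1, 2, 4, 5, 6, 7}.
Read 'a': 0→{3, 4, 6}, 1→{1}, 2→{0, 4, 5}, 4→∅, 5→{5, 6}, 6→{0, 7}, 7→{2, 7}; now {0, 1, 2, 3, 4, 5, 6, 7}.
That set has 8 states.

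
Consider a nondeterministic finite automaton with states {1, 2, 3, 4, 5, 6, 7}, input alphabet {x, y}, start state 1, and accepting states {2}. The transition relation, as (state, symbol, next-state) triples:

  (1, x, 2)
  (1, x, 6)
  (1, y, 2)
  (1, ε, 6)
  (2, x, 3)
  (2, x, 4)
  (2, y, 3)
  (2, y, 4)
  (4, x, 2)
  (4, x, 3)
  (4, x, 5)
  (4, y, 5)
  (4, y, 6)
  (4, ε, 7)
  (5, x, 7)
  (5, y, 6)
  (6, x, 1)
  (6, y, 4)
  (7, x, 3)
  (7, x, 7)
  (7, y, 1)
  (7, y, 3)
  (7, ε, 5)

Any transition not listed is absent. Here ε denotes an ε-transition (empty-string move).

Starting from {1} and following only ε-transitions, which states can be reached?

{1, 6}

Begin with {1}.
ε-move 1 → 6; add 6.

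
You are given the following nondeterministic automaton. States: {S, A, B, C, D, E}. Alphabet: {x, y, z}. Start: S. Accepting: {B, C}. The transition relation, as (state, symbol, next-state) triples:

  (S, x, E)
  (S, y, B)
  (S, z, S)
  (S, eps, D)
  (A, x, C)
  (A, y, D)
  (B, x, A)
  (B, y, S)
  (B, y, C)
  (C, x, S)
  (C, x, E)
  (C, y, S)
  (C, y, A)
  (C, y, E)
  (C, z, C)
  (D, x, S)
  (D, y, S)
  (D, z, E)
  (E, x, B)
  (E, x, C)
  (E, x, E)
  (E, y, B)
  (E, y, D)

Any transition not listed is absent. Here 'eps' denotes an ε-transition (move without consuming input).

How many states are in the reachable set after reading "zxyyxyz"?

4

Start: ε-closure({S}) = {S, D}.
Read 'z': S→{S}, D→{E}; union {S, E}; ε-closure = {S, D, E}.
Read 'x': S→{E}, D→{S}, E→{B, C, E}; union {S, B, C, E}; ε-closure = {S, B, C, D, E}.
Read 'y': S→{B}, B→{S, C}, C→{S, A, E}, D→{S}, E→{B, D}; now {S, A, B, C, D, E}.
Read 'y': S→{B}, A→{D}, B→{S, C}, C→{S, A, E}, D→{S}, E→{B, D}; now {S, A, B, C, D, E}.
Read 'x': S→{E}, A→{C}, B→{A}, C→{S, E}, D→{S}, E→{B, C, E}; union {S, A, B, C, E}; ε-closure = {S, A, B, C, D, E}.
Read 'y': S→{B}, A→{D}, B→{S, C}, C→{S, A, E}, D→{S}, E→{B, D}; now {S, A, B, C, D, E}.
Read 'z': S→{S}, A→∅, B→∅, C→{C}, D→{E}, E→∅; union {S, C, E}; ε-closure = {S, C, D, E}.
That set has 4 states.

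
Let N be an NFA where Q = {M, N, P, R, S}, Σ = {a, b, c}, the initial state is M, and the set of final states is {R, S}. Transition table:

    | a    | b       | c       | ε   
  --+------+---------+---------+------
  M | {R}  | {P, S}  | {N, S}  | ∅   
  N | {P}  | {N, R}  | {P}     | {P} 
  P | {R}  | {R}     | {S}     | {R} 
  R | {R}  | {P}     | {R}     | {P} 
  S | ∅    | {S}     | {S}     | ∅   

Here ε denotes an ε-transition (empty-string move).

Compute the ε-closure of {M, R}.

{M, P, R}

Begin with {M, R}.
ε-move R → P; add P.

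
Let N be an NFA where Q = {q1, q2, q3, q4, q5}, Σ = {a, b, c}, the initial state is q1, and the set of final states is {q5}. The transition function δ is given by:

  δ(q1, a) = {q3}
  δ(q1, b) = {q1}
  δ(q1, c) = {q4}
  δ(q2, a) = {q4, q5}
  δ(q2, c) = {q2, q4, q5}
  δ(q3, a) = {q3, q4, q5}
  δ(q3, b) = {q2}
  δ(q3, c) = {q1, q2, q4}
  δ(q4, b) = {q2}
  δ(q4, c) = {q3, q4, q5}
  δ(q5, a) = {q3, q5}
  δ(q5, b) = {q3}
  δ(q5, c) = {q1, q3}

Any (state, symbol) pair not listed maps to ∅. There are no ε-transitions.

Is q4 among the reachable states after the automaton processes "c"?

Yes

Start in {q1}.
Read 'c': {q1} → {q4}.
State q4 is in {q4}.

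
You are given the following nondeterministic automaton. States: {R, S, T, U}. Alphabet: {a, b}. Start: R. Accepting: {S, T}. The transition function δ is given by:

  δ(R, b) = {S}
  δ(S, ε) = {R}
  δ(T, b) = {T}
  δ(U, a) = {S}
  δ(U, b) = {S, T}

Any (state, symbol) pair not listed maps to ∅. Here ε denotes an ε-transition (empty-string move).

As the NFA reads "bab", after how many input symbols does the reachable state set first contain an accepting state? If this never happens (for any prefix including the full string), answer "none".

1

Start in {R}.
Read 'b': {R} → {R, S}.
None of the earlier sets intersect F, but {R, S} does.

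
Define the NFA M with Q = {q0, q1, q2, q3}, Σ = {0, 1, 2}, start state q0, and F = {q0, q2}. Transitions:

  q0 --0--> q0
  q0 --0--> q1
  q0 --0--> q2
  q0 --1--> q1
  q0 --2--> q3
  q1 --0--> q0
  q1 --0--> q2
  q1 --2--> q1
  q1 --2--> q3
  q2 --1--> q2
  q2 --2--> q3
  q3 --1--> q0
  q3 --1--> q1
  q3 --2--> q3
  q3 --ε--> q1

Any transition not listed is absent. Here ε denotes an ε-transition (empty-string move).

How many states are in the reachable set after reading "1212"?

Start in {q0}.
Read '1': {q0} → {q1}.
Read '2': {q1} → {q1, q3}.
Read '1': {q1, q3} → {q0, q1}.
Read '2': {q0, q1} → {q1, q3}.
That set has 2 states.

2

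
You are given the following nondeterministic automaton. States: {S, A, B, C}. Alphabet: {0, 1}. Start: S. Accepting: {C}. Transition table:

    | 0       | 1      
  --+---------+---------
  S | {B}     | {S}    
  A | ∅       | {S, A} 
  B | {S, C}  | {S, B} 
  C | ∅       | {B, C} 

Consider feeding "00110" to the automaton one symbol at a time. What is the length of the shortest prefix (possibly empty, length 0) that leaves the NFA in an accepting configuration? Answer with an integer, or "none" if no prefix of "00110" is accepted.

2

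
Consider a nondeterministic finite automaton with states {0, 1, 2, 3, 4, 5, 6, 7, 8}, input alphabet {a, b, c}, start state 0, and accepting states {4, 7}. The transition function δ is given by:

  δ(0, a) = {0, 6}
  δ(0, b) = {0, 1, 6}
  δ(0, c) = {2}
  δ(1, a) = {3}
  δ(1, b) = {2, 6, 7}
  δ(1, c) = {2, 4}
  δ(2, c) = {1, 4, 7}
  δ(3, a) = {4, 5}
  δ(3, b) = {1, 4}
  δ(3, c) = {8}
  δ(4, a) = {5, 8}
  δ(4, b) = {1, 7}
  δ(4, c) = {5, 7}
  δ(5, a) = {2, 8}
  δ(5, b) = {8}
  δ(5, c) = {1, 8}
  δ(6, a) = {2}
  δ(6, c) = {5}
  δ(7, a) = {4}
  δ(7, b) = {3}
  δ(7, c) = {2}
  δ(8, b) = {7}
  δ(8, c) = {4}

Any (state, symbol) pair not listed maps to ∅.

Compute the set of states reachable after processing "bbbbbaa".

Start in {0}.
Read 'b': 0→{0, 1, 6}; now {0, 1, 6}.
Read 'b': 0→{0, 1, 6}, 1→{2, 6, 7}, 6→∅; now {0, 1, 2, 6, 7}.
Read 'b': 0→{0, 1, 6}, 1→{2, 6, 7}, 2→∅, 6→∅, 7→{3}; now {0, 1, 2, 3, 6, 7}.
Read 'b': 0→{0, 1, 6}, 1→{2, 6, 7}, 2→∅, 3→{1, 4}, 6→∅, 7→{3}; now {0, 1, 2, 3, 4, 6, 7}.
Read 'b': 0→{0, 1, 6}, 1→{2, 6, 7}, 2→∅, 3→{1, 4}, 4→{1, 7}, 6→∅, 7→{3}; now {0, 1, 2, 3, 4, 6, 7}.
Read 'a': 0→{0, 6}, 1→{3}, 2→∅, 3→{4, 5}, 4→{5, 8}, 6→{2}, 7→{4}; now {0, 2, 3, 4, 5, 6, 8}.
Read 'a': 0→{0, 6}, 2→∅, 3→{4, 5}, 4→{5, 8}, 5→{2, 8}, 6→{2}, 8→∅; now {0, 2, 4, 5, 6, 8}.

{0, 2, 4, 5, 6, 8}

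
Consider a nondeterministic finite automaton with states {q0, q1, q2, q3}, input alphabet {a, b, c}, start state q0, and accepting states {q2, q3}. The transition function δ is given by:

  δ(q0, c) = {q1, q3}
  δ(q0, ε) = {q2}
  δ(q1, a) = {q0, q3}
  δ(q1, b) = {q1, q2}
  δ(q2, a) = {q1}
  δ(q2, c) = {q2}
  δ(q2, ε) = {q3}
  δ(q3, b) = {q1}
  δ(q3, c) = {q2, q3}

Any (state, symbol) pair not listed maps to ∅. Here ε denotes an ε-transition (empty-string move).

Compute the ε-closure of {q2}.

{q2, q3}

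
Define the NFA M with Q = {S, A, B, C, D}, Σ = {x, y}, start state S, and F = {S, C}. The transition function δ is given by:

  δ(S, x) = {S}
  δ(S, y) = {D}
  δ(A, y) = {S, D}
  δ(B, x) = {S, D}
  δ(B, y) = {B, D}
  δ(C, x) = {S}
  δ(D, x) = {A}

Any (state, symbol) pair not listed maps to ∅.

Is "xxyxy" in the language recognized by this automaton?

Yes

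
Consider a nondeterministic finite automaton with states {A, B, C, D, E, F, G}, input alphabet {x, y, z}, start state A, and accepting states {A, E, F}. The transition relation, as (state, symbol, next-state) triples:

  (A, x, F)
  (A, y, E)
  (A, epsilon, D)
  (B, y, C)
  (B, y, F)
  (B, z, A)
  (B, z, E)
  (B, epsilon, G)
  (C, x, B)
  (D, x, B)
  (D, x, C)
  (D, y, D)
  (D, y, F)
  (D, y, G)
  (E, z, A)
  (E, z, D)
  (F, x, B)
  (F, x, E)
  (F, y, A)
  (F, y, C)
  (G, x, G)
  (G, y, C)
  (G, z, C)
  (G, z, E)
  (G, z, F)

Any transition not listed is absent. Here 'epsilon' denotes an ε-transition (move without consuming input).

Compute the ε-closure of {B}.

{B, G}

Begin with {B}.
ε-move B → G; add G.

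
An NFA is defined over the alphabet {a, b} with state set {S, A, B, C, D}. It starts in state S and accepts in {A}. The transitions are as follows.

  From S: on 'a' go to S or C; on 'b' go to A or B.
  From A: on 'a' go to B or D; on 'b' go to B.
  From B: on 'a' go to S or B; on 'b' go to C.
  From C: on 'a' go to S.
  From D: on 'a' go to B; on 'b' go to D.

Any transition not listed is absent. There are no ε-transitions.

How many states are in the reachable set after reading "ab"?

2

Start in {S}.
Read 'a': {S} → {S, C}.
Read 'b': {S, C} → {A, B}.
That set has 2 states.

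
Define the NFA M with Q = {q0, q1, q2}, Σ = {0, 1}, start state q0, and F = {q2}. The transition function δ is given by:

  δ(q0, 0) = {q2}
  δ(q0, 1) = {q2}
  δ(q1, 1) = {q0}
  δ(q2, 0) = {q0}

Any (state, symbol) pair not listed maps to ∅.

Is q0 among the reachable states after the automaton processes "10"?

Start in {q0}.
Read '1': q0→{q2}; now {q2}.
Read '0': q2→{q0}; now {q0}.
State q0 is in {q0}.

Yes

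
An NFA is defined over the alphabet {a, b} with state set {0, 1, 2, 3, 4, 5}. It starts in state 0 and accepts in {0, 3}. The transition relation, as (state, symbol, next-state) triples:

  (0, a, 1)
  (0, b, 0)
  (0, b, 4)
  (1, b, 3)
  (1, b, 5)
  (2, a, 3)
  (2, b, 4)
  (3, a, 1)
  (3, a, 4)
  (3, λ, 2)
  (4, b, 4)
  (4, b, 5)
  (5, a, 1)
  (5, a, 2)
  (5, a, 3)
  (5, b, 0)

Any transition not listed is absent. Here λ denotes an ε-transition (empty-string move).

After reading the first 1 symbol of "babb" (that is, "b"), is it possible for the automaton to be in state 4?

Start in {0}.
Read 'b': 0→{0, 4}; now {0, 4}.
State 4 is in {0, 4}.

Yes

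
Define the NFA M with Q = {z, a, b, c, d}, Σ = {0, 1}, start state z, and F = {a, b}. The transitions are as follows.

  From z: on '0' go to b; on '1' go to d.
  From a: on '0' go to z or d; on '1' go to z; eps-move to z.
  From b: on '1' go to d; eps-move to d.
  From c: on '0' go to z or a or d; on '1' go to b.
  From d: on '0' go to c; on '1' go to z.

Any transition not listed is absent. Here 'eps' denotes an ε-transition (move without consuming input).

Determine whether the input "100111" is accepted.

Start in {z}.
Read '1': {z} → {d}.
Read '0': {d} → {c}.
Read '0': {c} → {z, a, d}.
Read '1': {z, a, d} → {z, d}.
Read '1': {z, d} → {z, d}.
Read '1': {z, d} → {z, d}.
The final set {z, d} contains no accepting state.

No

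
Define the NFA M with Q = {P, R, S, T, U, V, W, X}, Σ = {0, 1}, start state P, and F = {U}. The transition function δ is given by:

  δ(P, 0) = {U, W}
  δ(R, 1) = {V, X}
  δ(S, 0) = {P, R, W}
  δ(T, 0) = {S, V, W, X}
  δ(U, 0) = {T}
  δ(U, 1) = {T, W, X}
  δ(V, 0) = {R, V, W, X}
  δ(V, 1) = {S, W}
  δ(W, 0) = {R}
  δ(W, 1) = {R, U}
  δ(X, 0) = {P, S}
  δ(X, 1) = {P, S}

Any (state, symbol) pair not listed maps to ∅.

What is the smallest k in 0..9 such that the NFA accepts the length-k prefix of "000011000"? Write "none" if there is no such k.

Start in {P}.
Read '0': P→{U, W}; now {U, W}.
None of the earlier sets intersect F, but {U, W} does.

1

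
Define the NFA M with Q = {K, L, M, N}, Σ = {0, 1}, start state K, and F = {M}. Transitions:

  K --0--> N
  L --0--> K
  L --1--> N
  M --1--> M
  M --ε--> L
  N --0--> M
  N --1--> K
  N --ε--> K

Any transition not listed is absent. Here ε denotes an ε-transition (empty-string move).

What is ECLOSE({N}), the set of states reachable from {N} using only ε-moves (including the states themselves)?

Begin with {N}.
ε-move N → K; add K.

{K, N}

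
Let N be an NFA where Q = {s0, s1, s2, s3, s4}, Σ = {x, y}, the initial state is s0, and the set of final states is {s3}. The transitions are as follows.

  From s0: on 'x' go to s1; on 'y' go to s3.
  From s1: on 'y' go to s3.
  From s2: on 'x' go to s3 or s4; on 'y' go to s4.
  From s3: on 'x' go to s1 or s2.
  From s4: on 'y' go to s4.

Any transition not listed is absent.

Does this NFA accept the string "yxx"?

Yes

Start in {s0}.
Read 'y': s0→{s3}; now {s3}.
Read 'x': s3→{s1, s2}; now {s1, s2}.
Read 'x': s1→∅, s2→{s3, s4}; now {s3, s4}.
The final set {s3, s4} contains the accepting state s3.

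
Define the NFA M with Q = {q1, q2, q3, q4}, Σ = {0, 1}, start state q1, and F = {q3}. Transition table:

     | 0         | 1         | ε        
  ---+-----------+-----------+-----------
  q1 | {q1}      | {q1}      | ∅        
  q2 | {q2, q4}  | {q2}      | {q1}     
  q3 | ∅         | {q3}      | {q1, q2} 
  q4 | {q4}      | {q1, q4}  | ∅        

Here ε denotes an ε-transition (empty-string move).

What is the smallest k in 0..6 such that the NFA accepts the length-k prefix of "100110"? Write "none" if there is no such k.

none

Start in {q1}.
Read '1': {q1} → {q1}.
Read '0': {q1} → {q1}.
Read '0': {q1} → {q1}.
Read '1': {q1} → {q1}.
Read '1': {q1} → {q1}.
Read '0': {q1} → {q1}.
No reachable set along the way intersects F.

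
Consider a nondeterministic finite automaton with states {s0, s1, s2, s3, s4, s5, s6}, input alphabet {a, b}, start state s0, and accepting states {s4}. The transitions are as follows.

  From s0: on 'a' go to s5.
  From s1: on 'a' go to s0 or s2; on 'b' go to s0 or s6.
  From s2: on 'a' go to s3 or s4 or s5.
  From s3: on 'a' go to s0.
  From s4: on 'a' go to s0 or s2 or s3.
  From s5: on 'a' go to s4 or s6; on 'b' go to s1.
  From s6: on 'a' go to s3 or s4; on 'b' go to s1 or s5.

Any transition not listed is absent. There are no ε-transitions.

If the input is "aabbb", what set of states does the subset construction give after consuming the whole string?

{s0, s1, s5, s6}

Start in {s0}.
Read 'a': {s0} → {s5}.
Read 'a': {s5} → {s4, s6}.
Read 'b': {s4, s6} → {s1, s5}.
Read 'b': {s1, s5} → {s0, s1, s6}.
Read 'b': {s0, s1, s6} → {s0, s1, s5, s6}.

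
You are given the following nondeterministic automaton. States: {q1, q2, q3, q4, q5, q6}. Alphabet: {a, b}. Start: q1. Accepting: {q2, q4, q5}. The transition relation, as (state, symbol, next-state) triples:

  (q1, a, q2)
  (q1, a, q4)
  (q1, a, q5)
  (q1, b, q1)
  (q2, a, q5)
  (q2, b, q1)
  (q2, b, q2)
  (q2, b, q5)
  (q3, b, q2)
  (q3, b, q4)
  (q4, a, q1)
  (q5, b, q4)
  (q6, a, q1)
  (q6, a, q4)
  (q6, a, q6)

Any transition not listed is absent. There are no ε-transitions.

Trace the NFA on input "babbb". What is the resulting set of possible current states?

{q1, q2, q4, q5}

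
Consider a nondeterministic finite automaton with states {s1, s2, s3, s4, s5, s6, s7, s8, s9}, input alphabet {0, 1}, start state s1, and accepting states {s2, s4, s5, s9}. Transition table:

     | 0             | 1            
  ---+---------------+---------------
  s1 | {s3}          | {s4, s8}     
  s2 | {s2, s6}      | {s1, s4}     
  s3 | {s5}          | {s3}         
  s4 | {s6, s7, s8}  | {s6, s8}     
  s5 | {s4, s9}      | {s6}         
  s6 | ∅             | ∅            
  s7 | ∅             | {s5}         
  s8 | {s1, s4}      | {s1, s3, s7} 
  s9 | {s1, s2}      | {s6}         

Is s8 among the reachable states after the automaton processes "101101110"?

Yes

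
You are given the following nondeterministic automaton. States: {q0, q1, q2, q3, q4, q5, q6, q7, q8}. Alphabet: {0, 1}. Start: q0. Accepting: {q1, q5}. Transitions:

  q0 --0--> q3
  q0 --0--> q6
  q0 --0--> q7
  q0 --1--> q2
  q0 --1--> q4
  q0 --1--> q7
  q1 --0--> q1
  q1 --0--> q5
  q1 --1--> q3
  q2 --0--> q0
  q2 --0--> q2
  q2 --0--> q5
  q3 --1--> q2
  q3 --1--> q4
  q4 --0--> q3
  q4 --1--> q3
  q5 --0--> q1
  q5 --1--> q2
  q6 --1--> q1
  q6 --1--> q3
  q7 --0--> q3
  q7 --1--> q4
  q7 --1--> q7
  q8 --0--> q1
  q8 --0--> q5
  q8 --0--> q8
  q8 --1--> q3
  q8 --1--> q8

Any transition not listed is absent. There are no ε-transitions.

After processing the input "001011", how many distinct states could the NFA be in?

3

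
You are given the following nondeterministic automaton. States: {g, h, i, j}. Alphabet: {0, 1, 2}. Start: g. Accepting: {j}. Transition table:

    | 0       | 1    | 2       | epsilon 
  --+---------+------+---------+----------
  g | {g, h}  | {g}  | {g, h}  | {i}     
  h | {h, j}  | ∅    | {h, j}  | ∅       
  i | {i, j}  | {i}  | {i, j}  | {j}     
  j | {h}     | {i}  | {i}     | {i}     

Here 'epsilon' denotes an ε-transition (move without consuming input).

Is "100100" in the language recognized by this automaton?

Yes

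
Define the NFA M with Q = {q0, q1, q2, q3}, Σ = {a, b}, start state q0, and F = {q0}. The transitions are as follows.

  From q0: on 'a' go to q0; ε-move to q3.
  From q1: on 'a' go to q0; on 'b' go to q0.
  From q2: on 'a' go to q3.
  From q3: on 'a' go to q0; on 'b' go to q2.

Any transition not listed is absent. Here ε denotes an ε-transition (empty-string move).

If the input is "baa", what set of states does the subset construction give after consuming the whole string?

Start: ε-closure({q0}) = {q0, q3}.
Read 'b': {q0, q3} → {q2}.
Read 'a': {q2} → {q3}.
Read 'a': {q3} → {q0, q3}.

{q0, q3}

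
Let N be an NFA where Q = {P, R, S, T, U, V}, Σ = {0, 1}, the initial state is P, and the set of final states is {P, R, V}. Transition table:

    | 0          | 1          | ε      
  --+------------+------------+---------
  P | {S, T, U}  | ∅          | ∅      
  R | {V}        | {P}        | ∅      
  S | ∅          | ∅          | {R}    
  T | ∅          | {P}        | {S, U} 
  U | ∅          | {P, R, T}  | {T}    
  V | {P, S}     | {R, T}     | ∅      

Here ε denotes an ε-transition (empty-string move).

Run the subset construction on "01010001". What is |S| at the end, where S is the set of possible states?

Start in {P}.
Read '0': P→{S, T, U}; union {S, T, U}; ε-closure = {R, S, T, U}.
Read '1': R→{P}, S→∅, T→{P}, U→{P, R, T}; union {P, R, T}; ε-closure = {P, R, S, T, U}.
Read '0': P→{S, T, U}, R→{V}, S→∅, T→∅, U→∅; union {S, T, U, V}; ε-closure = {R, S, T, U, V}.
Read '1': R→{P}, S→∅, T→{P}, U→{P, R, T}, V→{R, T}; union {P, R, T}; ε-closure = {P, R, S, T, U}.
Read '0': P→{S, T, U}, R→{V}, S→∅, T→∅, U→∅; union {S, T, U, V}; ε-closure = {R, S, T, U, V}.
Read '0': R→{V}, S→∅, T→∅, U→∅, V→{P, S}; union {P, S, V}; ε-closure = {P, R, S, V}.
Read '0': P→{S, T, U}, R→{V}, S→∅, V→{P, S}; union {P, S, T, U, V}; ε-closure = {P, R, S, T, U, V}.
Read '1': P→∅, R→{P}, S→∅, T→{P}, U→{P, R, T}, V→{R, T}; union {P, R, T}; ε-closure = {P, R, S, T, U}.
That set has 5 states.

5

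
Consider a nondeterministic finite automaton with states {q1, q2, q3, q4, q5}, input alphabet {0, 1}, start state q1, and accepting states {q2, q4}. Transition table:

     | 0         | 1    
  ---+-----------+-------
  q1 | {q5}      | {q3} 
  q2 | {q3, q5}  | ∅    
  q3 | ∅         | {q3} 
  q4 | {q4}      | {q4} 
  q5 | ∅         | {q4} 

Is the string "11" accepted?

No

Start in {q1}.
Read '1': q1→{q3}; now {q3}.
Read '1': q3→{q3}; now {q3}.
The final set {q3} contains no accepting state.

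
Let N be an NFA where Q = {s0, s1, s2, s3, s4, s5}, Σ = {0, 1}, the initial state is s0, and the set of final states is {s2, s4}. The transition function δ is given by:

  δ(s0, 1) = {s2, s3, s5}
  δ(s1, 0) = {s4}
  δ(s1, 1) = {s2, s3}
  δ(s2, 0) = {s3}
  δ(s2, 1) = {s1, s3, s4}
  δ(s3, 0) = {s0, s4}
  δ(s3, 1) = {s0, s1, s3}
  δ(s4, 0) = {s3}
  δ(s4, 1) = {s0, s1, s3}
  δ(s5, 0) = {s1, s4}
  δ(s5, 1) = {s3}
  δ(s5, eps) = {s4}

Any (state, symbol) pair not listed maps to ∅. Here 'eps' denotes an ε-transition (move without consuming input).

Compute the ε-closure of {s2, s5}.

Begin with {s2, s5}.
ε-move s5 → s4; add s4.

{s2, s4, s5}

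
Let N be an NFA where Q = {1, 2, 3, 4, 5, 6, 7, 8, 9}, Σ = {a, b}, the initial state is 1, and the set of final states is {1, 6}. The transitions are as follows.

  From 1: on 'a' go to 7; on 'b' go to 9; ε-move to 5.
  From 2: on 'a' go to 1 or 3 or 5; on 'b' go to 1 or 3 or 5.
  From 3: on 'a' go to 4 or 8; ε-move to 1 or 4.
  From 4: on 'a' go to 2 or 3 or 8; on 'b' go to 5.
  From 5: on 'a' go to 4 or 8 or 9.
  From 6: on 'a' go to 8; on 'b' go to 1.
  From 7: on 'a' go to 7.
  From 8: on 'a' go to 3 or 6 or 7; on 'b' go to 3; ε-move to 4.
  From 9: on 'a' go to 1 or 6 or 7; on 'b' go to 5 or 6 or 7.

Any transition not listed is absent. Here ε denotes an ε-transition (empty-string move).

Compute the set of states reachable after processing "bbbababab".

{1, 3, 4, 5, 6, 7, 9}

Start: ε-closure({1}) = {1, 5}.
Read 'b': 1→{9}, 5→∅; now {9}.
Read 'b': 9→{5, 6, 7}; now {5, 6, 7}.
Read 'b': 5→∅, 6→{1}, 7→∅; union {1}; ε-closure = {1, 5}.
Read 'a': 1→{7}, 5→{4, 8, 9}; now {4, 7, 8, 9}.
Read 'b': 4→{5}, 7→∅, 8→{3}, 9→{5, 6, 7}; union {3, 5, 6, 7}; ε-closure = {1, 3, 4, 5, 6, 7}.
Read 'a': 1→{7}, 3→{4, 8}, 4→{2, 3, 8}, 5→{4, 8, 9}, 6→{8}, 7→{7}; union {2, 3, 4, 7, 8, 9}; ε-closure = {1, 2, 3, 4, 5, 7, 8, 9}.
Read 'b': 1→{9}, 2→{1, 3, 5}, 3→∅, 4→{5}, 5→∅, 7→∅, 8→{3}, 9→{5, 6, 7}; union {1, 3, 5, 6, 7, 9}; ε-closure = {1, 3, 4, 5, 6, 7, 9}.
Read 'a': 1→{7}, 3→{4, 8}, 4→{2, 3, 8}, 5→{4, 8, 9}, 6→{8}, 7→{7}, 9→{1, 6, 7}; union {1, 2, 3, 4, 6, 7, 8, 9}; ε-closure = {1, 2, 3, 4, 5, 6, 7, 8, 9}.
Read 'b': 1→{9}, 2→{1, 3, 5}, 3→∅, 4→{5}, 5→∅, 6→{1}, 7→∅, 8→{3}, 9→{5, 6, 7}; union {1, 3, 5, 6, 7, 9}; ε-closure = {1, 3, 4, 5, 6, 7, 9}.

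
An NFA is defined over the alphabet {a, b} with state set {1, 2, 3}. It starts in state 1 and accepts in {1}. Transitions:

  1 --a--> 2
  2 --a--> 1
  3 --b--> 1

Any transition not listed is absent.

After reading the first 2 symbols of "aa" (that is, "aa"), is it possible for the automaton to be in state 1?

Yes

Start in {1}.
Read 'a': 1→{2}; now {2}.
Read 'a': 2→{1}; now {1}.
State 1 is in {1}.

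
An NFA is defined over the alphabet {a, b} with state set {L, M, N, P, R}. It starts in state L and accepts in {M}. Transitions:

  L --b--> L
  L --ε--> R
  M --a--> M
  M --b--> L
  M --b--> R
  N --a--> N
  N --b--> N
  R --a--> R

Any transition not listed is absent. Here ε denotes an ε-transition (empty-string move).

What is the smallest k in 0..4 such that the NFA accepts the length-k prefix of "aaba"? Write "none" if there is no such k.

none

Start: ε-closure({L}) = {L, R}.
Read 'a': {L, R} → {R}.
Read 'a': {R} → {R}.
Read 'b': {R} → ∅.
The set is empty and remains empty for the remaining 1 symbol.
No reachable set along the way intersects F.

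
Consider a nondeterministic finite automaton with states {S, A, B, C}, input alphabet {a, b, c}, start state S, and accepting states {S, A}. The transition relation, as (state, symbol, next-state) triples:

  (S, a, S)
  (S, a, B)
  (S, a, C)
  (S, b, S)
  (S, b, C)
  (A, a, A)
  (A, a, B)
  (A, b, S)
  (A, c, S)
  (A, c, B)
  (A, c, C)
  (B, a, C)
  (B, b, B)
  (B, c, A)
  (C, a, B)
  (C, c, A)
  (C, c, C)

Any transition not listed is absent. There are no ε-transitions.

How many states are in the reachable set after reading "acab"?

2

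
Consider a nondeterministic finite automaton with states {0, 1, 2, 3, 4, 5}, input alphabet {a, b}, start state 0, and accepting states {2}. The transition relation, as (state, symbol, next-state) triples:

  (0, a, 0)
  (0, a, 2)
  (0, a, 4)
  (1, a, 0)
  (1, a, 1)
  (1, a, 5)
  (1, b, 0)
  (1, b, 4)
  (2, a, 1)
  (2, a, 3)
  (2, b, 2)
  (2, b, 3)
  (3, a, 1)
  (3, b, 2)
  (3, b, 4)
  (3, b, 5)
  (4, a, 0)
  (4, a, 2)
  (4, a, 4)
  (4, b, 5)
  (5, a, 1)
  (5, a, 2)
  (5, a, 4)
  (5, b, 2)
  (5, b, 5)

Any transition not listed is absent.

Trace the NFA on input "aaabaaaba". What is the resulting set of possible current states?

{0, 1, 2, 3, 4}

Start in {0}.
Read 'a': 0→{0, 2, 4}; now {0, 2, 4}.
Read 'a': 0→{0, 2, 4}, 2→{1, 3}, 4→{0, 2, 4}; now {0, 1, 2, 3, 4}.
Read 'a': 0→{0, 2, 4}, 1→{0, 1, 5}, 2→{1, 3}, 3→{1}, 4→{0, 2, 4}; now {0, 1, 2, 3, 4, 5}.
Read 'b': 0→∅, 1→{0, 4}, 2→{2, 3}, 3→{2, 4, 5}, 4→{5}, 5→{2, 5}; now {0, 2, 3, 4, 5}.
Read 'a': 0→{0, 2, 4}, 2→{1, 3}, 3→{1}, 4→{0, 2, 4}, 5→{1, 2, 4}; now {0, 1, 2, 3, 4}.
Read 'a': 0→{0, 2, 4}, 1→{0, 1, 5}, 2→{1, 3}, 3→{1}, 4→{0, 2, 4}; now {0, 1, 2, 3, 4, 5}.
Read 'a': 0→{0, 2, 4}, 1→{0, 1, 5}, 2→{1, 3}, 3→{1}, 4→{0, 2, 4}, 5→{1, 2, 4}; now {0, 1, 2, 3, 4, 5}.
Read 'b': 0→∅, 1→{0, 4}, 2→{2, 3}, 3→{2, 4, 5}, 4→{5}, 5→{2, 5}; now {0, 2, 3, 4, 5}.
Read 'a': 0→{0, 2, 4}, 2→{1, 3}, 3→{1}, 4→{0, 2, 4}, 5→{1, 2, 4}; now {0, 1, 2, 3, 4}.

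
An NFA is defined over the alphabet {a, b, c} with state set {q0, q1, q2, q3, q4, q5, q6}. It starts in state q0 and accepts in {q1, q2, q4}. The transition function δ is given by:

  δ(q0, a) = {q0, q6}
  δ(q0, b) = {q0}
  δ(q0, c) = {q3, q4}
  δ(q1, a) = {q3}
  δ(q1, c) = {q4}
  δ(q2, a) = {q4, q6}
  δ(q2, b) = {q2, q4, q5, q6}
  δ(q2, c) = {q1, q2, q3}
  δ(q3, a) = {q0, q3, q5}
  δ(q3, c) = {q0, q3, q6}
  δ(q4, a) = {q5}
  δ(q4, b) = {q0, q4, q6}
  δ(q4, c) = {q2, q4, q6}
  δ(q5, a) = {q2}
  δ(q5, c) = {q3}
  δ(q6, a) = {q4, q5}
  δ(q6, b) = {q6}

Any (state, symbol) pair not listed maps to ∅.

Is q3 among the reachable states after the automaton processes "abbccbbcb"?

No

Start in {q0}.
Read 'a': {q0} → {q0, q6}.
Read 'b': {q0, q6} → {q0, q6}.
Read 'b': {q0, q6} → {q0, q6}.
Read 'c': {q0, q6} → {q3, q4}.
Read 'c': {q3, q4} → {q0, q2, q3, q4, q6}.
Read 'b': {q0, q2, q3, q4, q6} → {q0, q2, q4, q5, q6}.
Read 'b': {q0, q2, q4, q5, q6} → {q0, q2, q4, q5, q6}.
Read 'c': {q0, q2, q4, q5, q6} → {q1, q2, q3, q4, q6}.
Read 'b': {q1, q2, q3, q4, q6} → {q0, q2, q4, q5, q6}.
State q3 is not in {q0, q2, q4, q5, q6}.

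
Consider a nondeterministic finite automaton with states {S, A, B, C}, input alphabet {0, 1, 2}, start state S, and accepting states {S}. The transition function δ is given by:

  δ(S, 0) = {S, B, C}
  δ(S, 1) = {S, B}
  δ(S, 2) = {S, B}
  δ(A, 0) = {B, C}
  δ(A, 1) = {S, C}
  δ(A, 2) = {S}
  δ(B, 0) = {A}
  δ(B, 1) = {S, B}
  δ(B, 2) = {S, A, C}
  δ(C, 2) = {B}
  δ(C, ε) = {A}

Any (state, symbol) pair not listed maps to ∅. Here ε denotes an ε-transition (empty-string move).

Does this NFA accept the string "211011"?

Yes

Start in {S}.
Read '2': {S} → {S, B}.
Read '1': {S, B} → {S, B}.
Read '1': {S, B} → {S, B}.
Read '0': {S, B} → {S, A, B, C}.
Read '1': {S, A, B, C} → {S, A, B, C}.
Read '1': {S, A, B, C} → {S, A, B, C}.
The final set {S, A, B, C} contains the accepting state S.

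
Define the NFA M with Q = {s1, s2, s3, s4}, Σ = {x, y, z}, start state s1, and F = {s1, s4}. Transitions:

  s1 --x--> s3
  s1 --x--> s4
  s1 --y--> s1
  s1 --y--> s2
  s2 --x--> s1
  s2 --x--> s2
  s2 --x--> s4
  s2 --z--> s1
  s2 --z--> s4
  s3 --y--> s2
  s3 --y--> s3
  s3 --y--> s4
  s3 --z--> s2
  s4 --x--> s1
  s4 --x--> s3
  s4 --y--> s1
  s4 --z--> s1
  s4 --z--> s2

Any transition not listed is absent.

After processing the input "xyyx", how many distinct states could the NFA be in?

4

Start in {s1}.
Read 'x': {s1} → {s3, s4}.
Read 'y': {s3, s4} → {s1, s2, s3, s4}.
Read 'y': {s1, s2, s3, s4} → {s1, s2, s3, s4}.
Read 'x': {s1, s2, s3, s4} → {s1, s2, s3, s4}.
That set has 4 states.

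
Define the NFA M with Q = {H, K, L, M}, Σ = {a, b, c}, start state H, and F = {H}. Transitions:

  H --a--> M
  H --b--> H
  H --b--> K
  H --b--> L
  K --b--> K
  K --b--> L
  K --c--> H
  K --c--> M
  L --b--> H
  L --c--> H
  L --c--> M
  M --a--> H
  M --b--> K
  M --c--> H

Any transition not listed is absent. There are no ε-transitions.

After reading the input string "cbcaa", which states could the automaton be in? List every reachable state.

∅

Start in {H}.
Read 'c': {H} → ∅.
The set is empty and remains empty for the remaining 4 symbols.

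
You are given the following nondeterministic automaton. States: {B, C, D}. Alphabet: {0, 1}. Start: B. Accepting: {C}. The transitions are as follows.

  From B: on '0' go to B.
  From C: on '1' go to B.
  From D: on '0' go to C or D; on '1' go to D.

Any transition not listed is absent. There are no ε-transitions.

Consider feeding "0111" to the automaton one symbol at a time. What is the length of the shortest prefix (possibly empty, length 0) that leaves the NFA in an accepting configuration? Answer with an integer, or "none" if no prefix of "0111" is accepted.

none

Start in {B}.
Read '0': {B} → {B}.
Read '1': {B} → ∅.
The set is empty and remains empty for the remaining 2 symbols.
No reachable set along the way intersects F.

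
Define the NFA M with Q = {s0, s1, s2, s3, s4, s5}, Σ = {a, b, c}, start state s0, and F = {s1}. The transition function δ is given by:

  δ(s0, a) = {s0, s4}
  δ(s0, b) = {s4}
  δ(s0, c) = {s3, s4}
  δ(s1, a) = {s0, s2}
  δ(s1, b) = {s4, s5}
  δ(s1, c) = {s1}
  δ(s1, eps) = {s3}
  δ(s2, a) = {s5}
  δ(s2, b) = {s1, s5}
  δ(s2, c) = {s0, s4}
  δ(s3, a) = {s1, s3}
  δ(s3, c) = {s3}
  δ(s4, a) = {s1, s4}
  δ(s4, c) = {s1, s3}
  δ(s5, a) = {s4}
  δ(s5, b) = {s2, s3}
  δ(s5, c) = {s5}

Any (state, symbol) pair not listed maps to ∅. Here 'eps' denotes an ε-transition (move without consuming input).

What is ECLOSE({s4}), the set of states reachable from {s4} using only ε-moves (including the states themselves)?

Begin with {s4}.
No ε-moves leave this set, so the closure equals the set itself.

{s4}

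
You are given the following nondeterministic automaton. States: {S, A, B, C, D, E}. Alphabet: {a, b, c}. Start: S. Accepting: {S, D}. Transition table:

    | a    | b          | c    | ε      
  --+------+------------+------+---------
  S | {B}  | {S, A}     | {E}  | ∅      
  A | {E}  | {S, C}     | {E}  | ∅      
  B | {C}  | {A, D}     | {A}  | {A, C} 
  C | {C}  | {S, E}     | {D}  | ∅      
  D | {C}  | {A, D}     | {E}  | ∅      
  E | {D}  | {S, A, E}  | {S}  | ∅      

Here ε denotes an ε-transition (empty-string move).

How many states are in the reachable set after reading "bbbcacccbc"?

Start in {S}.
Read 'b': {S} → {S, A}.
Read 'b': {S, A} → {S, A, C}.
Read 'b': {S, A, C} → {S, A, C, E}.
Read 'c': {S, A, C, E} → {S, D, E}.
Read 'a': {S, D, E} → {A, B, C, D}.
Read 'c': {A, B, C, D} → {A, D, E}.
Read 'c': {A, D, E} → {S, E}.
Read 'c': {S, E} → {S, E}.
Read 'b': {S, E} → {S, A, E}.
Read 'c': {S, A, E} → {S, E}.
That set has 2 states.

2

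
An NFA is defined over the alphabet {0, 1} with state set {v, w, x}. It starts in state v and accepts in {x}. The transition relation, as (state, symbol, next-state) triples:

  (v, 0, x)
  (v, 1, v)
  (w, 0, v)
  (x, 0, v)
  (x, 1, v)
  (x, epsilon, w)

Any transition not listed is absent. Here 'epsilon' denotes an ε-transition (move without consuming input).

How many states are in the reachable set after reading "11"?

1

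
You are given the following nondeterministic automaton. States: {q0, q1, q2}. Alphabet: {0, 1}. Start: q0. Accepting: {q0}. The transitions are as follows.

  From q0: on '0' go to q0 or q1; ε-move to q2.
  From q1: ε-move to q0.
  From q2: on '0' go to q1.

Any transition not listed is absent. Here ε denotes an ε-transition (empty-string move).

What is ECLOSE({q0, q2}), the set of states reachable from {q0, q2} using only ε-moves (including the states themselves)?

Begin with {q0, q2}.
No ε-moves leave this set, so the closure equals the set itself.

{q0, q2}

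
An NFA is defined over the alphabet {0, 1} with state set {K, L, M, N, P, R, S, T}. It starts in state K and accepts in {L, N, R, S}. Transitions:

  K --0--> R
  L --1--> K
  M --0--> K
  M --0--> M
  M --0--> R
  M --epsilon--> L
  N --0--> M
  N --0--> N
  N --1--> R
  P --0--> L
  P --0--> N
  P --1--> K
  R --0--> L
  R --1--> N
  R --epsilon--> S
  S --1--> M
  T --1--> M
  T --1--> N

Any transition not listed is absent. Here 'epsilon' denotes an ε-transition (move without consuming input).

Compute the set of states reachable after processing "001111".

Start in {K}.
Read '0': {K} → {R, S}.
Read '0': {R, S} → {L}.
Read '1': {L} → {K}.
Read '1': {K} → ∅.
The set is empty and remains empty for the remaining 2 symbols.

∅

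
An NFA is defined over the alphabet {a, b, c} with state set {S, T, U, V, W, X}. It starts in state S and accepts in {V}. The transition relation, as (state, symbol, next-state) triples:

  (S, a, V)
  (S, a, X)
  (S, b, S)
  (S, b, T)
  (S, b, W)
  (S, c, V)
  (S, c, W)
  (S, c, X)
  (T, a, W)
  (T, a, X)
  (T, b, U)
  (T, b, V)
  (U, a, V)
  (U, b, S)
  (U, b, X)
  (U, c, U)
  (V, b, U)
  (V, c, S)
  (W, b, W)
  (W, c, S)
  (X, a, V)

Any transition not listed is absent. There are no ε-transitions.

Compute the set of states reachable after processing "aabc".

{U}

Start in {S}.
Read 'a': S→{V, X}; now {V, X}.
Read 'a': V→∅, X→{V}; now {V}.
Read 'b': V→{U}; now {U}.
Read 'c': U→{U}; now {U}.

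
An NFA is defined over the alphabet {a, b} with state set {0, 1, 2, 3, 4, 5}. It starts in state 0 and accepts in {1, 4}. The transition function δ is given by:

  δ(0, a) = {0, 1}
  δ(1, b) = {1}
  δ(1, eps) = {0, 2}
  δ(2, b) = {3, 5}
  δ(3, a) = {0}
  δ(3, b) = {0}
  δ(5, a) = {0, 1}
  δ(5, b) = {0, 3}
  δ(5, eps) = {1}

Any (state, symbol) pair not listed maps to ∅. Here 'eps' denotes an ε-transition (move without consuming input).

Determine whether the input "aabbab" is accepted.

Yes

Start in {0}.
Read 'a': 0→{0, 1}; union {0, 1}; ε-closure = {0, 1, 2}.
Read 'a': 0→{0, 1}, 1→∅, 2→∅; union {0, 1}; ε-closure = {0, 1, 2}.
Read 'b': 0→∅, 1→{1}, 2→{3, 5}; union {1, 3, 5}; ε-closure = {0, 1, 2, 3, 5}.
Read 'b': 0→∅, 1→{1}, 2→{3, 5}, 3→{0}, 5→{0, 3}; union {0, 1, 3, 5}; ε-closure = {0, 1, 2, 3, 5}.
Read 'a': 0→{0, 1}, 1→∅, 2→∅, 3→{0}, 5→{0, 1}; union {0, 1}; ε-closure = {0, 1, 2}.
Read 'b': 0→∅, 1→{1}, 2→{3, 5}; union {1, 3, 5}; ε-closure = {0, 1, 2, 3, 5}.
The final set {0, 1, 2, 3, 5} contains the accepting state 1.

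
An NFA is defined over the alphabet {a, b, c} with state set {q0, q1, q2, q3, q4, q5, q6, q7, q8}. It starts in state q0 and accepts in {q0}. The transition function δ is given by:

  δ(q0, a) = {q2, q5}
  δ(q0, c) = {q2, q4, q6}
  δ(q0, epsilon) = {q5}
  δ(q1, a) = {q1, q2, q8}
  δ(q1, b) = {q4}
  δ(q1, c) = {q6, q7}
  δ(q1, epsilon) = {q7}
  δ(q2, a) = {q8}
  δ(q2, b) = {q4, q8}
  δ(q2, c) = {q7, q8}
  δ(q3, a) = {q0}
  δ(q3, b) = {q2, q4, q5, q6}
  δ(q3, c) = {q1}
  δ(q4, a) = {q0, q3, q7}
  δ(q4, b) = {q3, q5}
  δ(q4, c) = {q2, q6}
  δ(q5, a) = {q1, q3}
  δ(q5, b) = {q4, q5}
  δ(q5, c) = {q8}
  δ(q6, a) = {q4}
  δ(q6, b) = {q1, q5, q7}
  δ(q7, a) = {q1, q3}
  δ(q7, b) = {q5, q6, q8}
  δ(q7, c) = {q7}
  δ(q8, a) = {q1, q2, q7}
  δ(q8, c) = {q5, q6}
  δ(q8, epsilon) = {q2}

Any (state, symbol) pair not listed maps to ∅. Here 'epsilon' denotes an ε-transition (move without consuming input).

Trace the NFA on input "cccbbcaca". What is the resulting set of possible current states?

{q1, q2, q3, q4, q7, q8}

Start: ε-closure({q0}) = {q0, q5}.
Read 'c': {q0, q5} → {q2, q4, q6, q8}.
Read 'c': {q2, q4, q6, q8} → {q2, q5, q6, q7, q8}.
Read 'c': {q2, q5, q6, q7, q8} → {q2, q5, q6, q7, q8}.
Read 'b': {q2, q5, q6, q7, q8} → {q1, q2, q4, q5, q6, q7, q8}.
Read 'b': {q1, q2, q4, q5, q6, q7, q8} → {q1, q2, q3, q4, q5, q6, q7, q8}.
Read 'c': {q1, q2, q3, q4, q5, q6, q7, q8} → {q1, q2, q5, q6, q7, q8}.
Read 'a': {q1, q2, q5, q6, q7, q8} → {q1, q2, q3, q4, q7, q8}.
Read 'c': {q1, q2, q3, q4, q7, q8} → {q1, q2, q5, q6, q7, q8}.
Read 'a': {q1, q2, q5, q6, q7, q8} → {q1, q2, q3, q4, q7, q8}.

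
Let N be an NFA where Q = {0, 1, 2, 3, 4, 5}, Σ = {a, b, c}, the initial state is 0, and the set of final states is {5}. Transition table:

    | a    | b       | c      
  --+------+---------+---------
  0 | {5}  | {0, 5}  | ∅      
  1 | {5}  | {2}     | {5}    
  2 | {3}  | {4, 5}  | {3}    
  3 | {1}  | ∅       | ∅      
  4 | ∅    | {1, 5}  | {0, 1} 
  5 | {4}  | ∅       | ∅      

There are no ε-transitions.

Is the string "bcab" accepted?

No

Start in {0}.
Read 'b': 0→{0, 5}; now {0, 5}.
Read 'c': 0→∅, 5→∅; now ∅.
The set is empty and remains empty for the remaining 2 symbols.
The final set ∅ contains no accepting state.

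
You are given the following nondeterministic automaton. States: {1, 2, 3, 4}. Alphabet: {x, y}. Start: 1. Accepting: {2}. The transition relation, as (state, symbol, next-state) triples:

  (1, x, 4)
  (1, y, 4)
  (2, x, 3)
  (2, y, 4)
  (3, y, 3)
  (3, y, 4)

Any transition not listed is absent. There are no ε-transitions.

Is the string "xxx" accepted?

No

Start in {1}.
Read 'x': 1→{4}; now {4}.
Read 'x': 4→∅; now ∅.
The set is empty and remains empty for the remaining 1 symbol.
The final set ∅ contains no accepting state.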